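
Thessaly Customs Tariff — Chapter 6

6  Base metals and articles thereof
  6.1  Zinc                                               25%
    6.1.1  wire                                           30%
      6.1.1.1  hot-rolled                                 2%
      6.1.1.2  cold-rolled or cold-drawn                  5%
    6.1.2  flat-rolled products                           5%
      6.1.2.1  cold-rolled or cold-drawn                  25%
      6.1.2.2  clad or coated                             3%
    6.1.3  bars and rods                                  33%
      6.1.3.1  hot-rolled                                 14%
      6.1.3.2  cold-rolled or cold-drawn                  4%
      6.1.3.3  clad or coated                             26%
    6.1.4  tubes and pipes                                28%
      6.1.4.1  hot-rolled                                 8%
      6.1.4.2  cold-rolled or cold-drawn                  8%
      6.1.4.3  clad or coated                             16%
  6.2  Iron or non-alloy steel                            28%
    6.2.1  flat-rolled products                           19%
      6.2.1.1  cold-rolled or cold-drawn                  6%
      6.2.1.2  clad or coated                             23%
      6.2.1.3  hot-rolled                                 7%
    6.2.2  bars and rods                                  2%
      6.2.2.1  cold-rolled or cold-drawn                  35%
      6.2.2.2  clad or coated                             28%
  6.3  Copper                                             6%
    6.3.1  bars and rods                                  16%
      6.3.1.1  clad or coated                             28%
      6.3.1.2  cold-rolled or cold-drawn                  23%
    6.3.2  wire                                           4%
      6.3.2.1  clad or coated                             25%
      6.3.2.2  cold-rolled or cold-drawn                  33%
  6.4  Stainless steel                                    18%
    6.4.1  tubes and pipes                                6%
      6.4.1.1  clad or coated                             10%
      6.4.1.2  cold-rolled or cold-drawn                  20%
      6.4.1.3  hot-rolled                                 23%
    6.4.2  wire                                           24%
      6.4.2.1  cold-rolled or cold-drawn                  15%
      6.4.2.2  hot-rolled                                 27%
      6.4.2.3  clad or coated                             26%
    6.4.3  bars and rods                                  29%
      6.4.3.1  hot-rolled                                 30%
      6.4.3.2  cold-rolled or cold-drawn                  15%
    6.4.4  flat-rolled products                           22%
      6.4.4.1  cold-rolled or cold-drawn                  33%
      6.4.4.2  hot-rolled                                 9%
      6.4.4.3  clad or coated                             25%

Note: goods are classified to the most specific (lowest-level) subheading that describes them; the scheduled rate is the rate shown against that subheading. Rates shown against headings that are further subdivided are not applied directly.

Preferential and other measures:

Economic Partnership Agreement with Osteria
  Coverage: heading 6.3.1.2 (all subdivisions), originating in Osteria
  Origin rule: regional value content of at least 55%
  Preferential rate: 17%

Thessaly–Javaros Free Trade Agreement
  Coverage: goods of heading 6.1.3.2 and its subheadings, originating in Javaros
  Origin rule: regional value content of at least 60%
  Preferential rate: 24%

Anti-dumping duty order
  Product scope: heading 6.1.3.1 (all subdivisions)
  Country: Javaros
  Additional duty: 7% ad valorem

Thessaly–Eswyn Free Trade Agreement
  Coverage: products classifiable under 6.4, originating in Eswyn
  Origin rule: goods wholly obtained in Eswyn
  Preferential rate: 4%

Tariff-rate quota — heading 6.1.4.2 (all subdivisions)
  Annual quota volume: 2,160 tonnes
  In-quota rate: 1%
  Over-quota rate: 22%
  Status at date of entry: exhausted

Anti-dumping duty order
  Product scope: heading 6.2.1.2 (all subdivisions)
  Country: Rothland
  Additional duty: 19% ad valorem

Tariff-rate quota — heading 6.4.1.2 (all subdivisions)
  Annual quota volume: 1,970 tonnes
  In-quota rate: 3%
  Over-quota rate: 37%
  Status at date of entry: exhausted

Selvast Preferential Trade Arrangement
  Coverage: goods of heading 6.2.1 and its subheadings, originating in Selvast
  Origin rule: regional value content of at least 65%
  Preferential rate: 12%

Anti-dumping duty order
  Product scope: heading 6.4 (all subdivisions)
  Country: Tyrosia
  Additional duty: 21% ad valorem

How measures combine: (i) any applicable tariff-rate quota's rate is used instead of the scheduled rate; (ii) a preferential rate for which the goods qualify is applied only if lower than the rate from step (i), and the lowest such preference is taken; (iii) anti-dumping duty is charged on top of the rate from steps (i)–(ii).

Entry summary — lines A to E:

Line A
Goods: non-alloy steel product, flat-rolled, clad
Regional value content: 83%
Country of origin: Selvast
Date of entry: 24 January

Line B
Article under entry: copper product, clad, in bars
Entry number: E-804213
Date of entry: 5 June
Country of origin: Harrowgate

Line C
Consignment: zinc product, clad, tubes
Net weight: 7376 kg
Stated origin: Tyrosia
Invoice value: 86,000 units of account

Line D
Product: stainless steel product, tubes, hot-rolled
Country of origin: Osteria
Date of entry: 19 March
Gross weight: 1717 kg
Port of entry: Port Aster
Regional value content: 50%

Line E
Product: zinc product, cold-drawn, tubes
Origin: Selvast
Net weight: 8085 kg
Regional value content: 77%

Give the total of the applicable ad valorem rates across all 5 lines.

101%

Line A: non-alloy steel → 6.2; flat-rolled → 6.2.1; clad → 6.2.1.2. Scheduled 23%. Selvast agreement on 6.2.1: RVC ≥ 65% → 12% available; preferential 12%. → 12%.
Line B: copper → 6.3; in bars → 6.3.1; clad → 6.3.1.1. Scheduled 28%. No special measure applies. → 28%.
Line C: zinc → 6.1; tubes → 6.1.4; clad → 6.1.4.3. Scheduled 16%. No special measure applies. → 16%.
Line D: stainless steel → 6.4; tubes → 6.4.1; hot-rolled → 6.4.1.3. Scheduled 23%. Osteria agreement on 6.3.1.2: 6.4.1.3 not covered. → 23%.
Line E: zinc → 6.1; tubes → 6.1.4; cold-drawn → 6.1.4.2. Scheduled 8%. quota on 6.1.4.2 exhausted → over-quota 22%; Selvast agreement on 6.2.1: 6.1.4.2 not covered. → 22%.
Sum: 12% + 28% + 16% + 23% + 22% = 101%.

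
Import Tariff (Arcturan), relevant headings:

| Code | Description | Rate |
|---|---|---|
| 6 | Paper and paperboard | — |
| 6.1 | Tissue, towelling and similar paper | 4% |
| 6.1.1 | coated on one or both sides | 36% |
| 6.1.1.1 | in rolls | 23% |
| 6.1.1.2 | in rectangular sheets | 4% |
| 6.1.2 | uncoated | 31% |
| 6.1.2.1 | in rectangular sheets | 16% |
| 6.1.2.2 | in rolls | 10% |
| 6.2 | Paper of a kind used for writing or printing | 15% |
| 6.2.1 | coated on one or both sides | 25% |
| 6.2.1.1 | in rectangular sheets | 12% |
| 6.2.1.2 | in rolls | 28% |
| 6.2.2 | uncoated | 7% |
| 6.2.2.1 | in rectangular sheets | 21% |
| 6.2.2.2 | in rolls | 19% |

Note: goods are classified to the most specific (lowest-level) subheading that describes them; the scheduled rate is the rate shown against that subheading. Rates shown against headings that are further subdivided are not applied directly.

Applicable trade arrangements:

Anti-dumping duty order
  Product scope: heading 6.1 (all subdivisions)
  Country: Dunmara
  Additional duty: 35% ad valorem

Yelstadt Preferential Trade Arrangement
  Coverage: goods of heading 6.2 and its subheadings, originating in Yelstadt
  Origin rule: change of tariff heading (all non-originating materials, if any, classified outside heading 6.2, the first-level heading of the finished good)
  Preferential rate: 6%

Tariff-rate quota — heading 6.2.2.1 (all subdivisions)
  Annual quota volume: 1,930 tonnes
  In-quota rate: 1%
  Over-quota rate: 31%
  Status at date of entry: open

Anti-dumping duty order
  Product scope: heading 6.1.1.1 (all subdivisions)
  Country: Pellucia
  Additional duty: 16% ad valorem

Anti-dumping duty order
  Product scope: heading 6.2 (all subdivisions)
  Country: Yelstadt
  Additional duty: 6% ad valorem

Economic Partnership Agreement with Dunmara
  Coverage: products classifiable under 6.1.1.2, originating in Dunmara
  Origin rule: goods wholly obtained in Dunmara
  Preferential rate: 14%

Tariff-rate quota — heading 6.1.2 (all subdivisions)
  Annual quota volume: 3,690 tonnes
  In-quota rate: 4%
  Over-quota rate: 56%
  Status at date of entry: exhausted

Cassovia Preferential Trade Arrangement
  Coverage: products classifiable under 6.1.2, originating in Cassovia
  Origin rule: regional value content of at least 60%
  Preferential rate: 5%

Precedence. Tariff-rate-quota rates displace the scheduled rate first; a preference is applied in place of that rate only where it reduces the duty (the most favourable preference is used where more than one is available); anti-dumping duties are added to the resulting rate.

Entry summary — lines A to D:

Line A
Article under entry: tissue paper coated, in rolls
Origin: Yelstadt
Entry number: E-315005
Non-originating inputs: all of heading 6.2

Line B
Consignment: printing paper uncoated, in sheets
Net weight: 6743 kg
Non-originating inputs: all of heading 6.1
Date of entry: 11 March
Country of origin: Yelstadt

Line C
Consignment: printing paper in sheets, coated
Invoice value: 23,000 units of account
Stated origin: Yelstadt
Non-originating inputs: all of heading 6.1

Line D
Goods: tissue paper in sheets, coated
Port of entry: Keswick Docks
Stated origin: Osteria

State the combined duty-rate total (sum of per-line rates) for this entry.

46%

Line A: tissue paper → 6.1; coated → 6.1.1; in rolls → 6.1.1.1. Scheduled 23%. Yelstadt agreement on 6.2: 6.1.1.1 not covered. → 23%.
Line B: printing paper → 6.2; uncoated → 6.2.2; in sheets → 6.2.2.1. Scheduled 21%. quota on 6.2.2.1 open → in-quota 1%; Yelstadt agreement on 6.2: CTH met → 6% available; preference 6% not lower than 1% → no reduction; anti-dumping (Yelstadt, 6.2): +6%; total 1% + 6% = 7%. → 7%.
Line C: printing paper → 6.2; coated → 6.2.1; in sheets → 6.2.1.1. Scheduled 12%. Yelstadt agreement on 6.2: CTH met → 6% available; preferential 6%; anti-dumping (Yelstadt, 6.2): +6%; total 6% + 6% = 12%. → 12%.
Line D: tissue paper → 6.1; coated → 6.1.1; in sheets → 6.1.1.2. Scheduled 4%. No special measure applies. → 4%.
Sum: 23% + 7% + 12% + 4% = 46%.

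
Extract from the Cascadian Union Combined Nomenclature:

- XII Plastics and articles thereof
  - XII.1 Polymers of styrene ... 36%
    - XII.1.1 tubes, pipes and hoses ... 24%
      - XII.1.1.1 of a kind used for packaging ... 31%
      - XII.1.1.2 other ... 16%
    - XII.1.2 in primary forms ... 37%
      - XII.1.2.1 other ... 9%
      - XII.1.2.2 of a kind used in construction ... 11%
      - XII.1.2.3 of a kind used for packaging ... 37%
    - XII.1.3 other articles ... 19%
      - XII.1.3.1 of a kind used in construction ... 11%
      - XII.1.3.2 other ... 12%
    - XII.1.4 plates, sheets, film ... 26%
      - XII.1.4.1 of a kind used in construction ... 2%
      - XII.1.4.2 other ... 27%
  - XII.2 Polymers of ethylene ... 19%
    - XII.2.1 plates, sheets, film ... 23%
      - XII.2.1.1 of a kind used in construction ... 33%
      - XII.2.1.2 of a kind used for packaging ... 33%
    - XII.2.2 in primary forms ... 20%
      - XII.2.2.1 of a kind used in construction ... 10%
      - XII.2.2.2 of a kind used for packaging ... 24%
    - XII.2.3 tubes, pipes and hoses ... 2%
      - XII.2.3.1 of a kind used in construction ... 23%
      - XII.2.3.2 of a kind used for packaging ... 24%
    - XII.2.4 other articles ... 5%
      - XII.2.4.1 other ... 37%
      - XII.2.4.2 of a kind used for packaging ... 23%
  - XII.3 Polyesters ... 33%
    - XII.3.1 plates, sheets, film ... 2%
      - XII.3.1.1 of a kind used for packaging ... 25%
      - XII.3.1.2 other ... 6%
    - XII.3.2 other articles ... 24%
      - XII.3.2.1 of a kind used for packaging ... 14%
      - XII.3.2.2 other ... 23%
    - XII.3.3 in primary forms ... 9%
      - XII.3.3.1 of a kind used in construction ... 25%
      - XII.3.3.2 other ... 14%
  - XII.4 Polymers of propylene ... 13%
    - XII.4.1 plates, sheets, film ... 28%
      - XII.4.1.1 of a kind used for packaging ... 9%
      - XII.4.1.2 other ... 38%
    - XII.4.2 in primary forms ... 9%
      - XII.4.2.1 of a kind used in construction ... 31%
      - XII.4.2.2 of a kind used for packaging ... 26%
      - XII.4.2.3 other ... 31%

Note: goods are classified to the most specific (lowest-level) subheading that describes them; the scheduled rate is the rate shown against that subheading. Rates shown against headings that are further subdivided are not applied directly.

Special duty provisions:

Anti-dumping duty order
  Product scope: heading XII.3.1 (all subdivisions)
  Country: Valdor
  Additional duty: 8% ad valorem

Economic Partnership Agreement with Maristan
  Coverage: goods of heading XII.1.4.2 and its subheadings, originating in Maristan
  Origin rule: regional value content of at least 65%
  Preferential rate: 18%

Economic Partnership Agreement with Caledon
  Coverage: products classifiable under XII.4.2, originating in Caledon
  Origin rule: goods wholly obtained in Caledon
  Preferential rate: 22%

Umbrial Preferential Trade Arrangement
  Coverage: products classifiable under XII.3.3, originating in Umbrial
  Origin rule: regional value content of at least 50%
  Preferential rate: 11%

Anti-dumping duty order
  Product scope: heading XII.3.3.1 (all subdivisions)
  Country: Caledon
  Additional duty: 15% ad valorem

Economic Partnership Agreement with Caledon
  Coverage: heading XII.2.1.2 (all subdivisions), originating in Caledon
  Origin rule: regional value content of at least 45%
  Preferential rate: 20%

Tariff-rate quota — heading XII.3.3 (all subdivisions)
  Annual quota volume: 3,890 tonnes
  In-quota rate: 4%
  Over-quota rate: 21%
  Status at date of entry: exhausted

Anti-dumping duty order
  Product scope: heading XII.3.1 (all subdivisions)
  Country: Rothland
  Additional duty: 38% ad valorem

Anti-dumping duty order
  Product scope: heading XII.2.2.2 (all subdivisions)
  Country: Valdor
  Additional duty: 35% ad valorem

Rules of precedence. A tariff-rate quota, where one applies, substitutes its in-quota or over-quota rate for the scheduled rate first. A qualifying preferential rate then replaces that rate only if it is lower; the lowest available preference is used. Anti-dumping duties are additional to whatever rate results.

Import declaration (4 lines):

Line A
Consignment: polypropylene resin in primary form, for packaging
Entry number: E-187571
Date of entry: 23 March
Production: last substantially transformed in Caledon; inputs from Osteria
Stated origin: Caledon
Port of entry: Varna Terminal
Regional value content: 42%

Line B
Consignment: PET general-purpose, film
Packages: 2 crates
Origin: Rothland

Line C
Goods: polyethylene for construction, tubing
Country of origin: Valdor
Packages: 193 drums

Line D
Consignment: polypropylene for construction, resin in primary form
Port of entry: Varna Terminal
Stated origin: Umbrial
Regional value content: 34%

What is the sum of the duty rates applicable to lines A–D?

124%

Line A: polypropylene → XII.4; resin in primary form → XII.4.2; for packaging → XII.4.2.2. Scheduled 26%. Caledon agreement on XII.4.2: not wholly obtained; Caledon agreement on XII.2.1.2: XII.4.2.2 not covered. → 26%.
Line B: PET → XII.3; film → XII.3.1; general-purpose → XII.3.1.2. Scheduled 6%. anti-dumping (Rothland, XII.3.1): +38%; total 6% + 38% = 44%. → 44%.
Line C: polyethylene → XII.2; tubing → XII.2.3; for construction → XII.2.3.1. Scheduled 23%. No special measure applies. → 23%.
Line D: polypropylene → XII.4; resin in primary form → XII.4.2; for construction → XII.4.2.1. Scheduled 31%. Umbrial agreement on XII.3.3: XII.4.2.1 not covered. → 31%.
Sum: 26% + 44% + 23% + 31% = 124%.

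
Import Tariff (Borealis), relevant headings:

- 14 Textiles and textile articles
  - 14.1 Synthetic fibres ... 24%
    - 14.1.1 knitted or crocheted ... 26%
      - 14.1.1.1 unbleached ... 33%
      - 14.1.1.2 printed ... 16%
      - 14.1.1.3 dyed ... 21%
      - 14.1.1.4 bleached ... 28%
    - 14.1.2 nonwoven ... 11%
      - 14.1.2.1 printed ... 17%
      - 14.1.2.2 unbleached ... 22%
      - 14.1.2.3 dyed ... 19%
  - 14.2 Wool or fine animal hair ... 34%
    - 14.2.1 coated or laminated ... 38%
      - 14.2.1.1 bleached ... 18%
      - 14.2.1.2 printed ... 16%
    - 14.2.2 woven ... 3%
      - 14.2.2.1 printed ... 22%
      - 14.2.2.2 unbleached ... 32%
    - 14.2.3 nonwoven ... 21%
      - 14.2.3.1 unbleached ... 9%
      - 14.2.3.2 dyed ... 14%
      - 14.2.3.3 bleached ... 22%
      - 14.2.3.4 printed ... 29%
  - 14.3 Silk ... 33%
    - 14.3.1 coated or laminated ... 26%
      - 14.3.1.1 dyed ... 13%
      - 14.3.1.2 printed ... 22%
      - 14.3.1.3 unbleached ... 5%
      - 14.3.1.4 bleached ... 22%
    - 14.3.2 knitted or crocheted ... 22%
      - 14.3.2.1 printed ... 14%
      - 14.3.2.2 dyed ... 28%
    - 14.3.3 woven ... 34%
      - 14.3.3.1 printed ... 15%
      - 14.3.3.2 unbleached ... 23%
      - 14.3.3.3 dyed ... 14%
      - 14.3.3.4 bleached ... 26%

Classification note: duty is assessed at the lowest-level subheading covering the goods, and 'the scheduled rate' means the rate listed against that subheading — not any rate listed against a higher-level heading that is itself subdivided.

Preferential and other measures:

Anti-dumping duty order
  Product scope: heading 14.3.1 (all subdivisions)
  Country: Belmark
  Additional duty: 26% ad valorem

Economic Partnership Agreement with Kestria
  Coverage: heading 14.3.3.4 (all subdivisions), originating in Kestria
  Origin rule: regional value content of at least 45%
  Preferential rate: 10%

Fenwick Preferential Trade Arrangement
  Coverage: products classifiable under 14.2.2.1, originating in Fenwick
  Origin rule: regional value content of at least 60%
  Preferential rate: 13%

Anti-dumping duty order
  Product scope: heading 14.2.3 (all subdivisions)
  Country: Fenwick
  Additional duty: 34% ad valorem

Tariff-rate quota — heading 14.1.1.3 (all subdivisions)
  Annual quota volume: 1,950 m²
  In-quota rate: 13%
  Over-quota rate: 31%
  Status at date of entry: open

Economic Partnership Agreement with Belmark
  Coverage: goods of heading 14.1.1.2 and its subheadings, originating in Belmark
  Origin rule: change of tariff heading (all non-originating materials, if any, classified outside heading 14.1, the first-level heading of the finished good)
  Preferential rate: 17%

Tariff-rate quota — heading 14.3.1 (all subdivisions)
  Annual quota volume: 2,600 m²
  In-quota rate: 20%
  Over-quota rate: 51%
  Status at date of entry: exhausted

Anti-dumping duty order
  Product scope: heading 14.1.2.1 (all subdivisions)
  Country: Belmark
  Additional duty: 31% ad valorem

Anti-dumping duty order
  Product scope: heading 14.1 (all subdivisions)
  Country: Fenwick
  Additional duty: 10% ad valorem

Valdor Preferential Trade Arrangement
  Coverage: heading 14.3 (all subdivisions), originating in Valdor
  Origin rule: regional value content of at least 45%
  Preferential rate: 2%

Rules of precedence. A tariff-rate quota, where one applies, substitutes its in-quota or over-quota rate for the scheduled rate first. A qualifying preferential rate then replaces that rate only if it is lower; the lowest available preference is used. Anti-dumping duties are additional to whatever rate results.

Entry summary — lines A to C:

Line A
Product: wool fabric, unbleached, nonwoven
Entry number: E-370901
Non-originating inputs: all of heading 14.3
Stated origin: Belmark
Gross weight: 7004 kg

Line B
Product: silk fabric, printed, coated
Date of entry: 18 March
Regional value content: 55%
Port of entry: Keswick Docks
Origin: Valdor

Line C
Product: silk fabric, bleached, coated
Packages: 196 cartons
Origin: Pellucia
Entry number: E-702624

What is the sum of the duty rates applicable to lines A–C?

62%

Line A: wool → 14.2; nonwoven → 14.2.3; unbleached → 14.2.3.1. Scheduled 9%. Belmark agreement on 14.1.1.2: 14.2.3.1 not covered. → 9%.
Line B: silk → 14.3; coated → 14.3.1; printed → 14.3.1.2. Scheduled 22%. quota on 14.3.1 exhausted → over-quota 51%; Valdor agreement on 14.3: RVC ≥ 45% → 2% available; preferential 2%. → 2%.
Line C: silk → 14.3; coated → 14.3.1; bleached → 14.3.1.4. Scheduled 22%. quota on 14.3.1 exhausted → over-quota 51%. → 51%.
Sum: 9% + 2% + 51% = 62%.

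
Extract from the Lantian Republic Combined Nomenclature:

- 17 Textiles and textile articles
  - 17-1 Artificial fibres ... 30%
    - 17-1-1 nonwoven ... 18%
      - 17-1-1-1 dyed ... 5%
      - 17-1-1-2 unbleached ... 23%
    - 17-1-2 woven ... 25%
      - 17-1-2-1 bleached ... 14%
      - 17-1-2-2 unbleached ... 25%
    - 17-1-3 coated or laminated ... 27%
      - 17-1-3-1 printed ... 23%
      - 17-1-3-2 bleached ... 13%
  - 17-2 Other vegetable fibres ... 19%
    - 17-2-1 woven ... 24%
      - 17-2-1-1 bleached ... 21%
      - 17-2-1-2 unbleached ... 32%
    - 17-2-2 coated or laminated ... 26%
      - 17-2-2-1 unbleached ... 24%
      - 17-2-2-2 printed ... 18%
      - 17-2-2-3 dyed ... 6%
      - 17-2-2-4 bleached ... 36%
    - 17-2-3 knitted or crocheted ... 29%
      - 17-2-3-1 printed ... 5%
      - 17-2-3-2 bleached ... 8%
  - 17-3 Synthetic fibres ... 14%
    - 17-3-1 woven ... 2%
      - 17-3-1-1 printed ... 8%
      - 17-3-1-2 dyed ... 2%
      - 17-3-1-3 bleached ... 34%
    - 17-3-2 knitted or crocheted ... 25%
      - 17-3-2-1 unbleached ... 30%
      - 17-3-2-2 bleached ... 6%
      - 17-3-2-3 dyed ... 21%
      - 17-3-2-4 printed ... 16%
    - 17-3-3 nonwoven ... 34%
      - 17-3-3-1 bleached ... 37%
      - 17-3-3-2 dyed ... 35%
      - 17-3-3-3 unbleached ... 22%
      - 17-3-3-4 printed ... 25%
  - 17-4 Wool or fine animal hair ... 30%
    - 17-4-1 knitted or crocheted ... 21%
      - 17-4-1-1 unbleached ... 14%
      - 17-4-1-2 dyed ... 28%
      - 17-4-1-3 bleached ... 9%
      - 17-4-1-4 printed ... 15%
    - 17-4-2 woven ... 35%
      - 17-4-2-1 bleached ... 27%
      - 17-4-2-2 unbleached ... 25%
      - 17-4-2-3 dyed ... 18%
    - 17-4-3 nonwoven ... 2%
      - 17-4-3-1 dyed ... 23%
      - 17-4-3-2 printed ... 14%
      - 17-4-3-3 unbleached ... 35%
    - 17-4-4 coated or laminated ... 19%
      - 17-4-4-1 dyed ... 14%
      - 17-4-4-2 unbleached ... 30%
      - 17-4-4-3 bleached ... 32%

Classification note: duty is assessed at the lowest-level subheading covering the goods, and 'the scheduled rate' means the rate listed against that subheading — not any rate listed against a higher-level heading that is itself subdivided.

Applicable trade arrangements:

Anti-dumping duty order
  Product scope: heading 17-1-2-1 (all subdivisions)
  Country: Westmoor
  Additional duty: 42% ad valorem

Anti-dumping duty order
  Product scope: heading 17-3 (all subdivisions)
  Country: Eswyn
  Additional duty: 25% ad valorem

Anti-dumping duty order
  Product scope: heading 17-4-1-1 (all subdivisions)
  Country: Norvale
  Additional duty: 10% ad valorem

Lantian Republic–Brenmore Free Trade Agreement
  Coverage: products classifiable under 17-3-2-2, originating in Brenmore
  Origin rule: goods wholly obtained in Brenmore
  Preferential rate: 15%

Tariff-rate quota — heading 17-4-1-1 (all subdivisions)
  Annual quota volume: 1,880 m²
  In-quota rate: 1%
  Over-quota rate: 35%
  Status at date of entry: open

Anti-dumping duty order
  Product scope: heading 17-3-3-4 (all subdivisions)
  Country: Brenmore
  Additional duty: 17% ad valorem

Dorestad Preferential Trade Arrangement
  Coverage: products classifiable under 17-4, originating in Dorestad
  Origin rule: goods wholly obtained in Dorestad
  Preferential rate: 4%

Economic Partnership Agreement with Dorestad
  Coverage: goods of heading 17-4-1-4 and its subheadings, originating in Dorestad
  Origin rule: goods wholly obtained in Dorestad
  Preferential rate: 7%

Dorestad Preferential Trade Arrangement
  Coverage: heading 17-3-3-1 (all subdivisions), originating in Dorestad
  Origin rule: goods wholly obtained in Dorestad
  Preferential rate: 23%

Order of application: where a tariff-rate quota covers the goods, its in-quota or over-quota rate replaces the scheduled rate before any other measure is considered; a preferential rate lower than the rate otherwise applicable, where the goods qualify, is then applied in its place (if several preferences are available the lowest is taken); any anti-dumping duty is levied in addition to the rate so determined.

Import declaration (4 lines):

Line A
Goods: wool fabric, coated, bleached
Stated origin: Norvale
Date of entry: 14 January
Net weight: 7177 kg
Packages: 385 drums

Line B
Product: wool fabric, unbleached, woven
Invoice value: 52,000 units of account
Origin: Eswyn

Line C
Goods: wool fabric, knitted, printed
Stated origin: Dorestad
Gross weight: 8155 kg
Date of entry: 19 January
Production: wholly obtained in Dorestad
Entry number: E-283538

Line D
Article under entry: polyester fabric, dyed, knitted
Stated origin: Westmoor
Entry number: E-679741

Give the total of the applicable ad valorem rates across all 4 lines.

82%

Line A: wool → 17-4; coated → 17-4-4; bleached → 17-4-4-3. Scheduled 32%. No special measure applies. → 32%.
Line B: wool → 17-4; woven → 17-4-2; unbleached → 17-4-2-2. Scheduled 25%. No special measure applies. → 25%.
Line C: wool → 17-4; knitted → 17-4-1; printed → 17-4-1-4. Scheduled 15%. Dorestad agreement on 17-4: wholly obtained → 4% available; Dorestad agreement on 17-4-1-4: wholly obtained → 7% available; Dorestad agreement on 17-3-3-1: 17-4-1-4 not covered; preferential 4%. → 4%.
Line D: polyester → 17-3; knitted → 17-3-2; dyed → 17-3-2-3. Scheduled 21%. No special measure applies. → 21%.
Sum: 32% + 25% + 4% + 21% = 82%.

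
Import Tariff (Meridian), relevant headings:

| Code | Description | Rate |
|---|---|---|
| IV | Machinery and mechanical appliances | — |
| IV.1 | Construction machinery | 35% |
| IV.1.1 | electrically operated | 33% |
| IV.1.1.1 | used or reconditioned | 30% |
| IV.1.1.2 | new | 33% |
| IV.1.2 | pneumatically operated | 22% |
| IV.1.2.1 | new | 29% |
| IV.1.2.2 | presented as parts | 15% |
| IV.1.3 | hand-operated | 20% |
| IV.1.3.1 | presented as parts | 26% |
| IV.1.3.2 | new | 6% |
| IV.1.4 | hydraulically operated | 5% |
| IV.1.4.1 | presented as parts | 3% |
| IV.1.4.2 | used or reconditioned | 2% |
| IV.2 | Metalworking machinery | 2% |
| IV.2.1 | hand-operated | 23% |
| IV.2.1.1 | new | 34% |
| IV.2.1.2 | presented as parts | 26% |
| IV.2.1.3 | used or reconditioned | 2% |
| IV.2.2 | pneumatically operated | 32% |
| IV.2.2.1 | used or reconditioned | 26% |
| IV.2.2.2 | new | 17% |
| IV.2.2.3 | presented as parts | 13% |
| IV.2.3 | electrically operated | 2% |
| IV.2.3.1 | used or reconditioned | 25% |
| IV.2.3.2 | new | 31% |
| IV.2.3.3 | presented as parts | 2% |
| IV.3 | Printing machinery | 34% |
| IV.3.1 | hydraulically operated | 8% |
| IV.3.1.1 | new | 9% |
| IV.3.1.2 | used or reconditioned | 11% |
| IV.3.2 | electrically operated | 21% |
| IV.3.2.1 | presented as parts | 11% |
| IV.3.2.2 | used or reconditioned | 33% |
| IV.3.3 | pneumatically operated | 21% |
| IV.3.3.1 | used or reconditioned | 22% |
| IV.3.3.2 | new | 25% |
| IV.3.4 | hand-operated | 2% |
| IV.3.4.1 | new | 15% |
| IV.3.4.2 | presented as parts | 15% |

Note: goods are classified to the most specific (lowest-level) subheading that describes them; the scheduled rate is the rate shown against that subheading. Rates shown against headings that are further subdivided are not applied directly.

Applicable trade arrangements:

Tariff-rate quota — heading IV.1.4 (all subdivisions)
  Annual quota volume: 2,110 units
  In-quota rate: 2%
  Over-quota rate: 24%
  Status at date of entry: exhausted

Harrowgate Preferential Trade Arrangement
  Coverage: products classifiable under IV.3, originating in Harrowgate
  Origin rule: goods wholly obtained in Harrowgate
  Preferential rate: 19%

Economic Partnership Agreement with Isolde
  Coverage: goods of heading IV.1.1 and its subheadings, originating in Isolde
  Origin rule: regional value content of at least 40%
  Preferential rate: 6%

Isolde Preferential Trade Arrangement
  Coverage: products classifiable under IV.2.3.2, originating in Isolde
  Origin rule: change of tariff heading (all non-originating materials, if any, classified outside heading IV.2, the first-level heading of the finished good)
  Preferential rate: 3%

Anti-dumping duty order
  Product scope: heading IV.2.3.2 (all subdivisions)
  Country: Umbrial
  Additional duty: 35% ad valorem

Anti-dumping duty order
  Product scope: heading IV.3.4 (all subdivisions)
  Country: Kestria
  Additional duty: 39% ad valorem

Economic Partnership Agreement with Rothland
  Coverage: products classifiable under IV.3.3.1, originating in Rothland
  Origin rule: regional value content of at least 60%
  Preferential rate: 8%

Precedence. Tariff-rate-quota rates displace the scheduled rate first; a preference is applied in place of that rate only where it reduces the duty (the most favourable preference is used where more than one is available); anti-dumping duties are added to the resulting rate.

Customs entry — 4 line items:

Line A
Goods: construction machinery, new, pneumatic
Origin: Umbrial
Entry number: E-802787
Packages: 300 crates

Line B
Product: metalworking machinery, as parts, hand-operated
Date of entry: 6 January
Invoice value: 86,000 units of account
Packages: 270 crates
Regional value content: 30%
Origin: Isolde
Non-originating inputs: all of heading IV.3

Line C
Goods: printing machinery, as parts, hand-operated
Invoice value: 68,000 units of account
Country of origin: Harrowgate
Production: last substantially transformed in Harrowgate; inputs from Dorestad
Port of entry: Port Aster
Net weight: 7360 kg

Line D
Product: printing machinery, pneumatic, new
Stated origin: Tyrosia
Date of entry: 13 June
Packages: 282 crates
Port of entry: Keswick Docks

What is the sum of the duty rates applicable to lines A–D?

Line A: construction → IV.1; pneumatic → IV.1.2; new → IV.1.2.1. Scheduled 29%. No special measure applies. → 29%.
Line B: metalworking → IV.2; hand-operated → IV.2.1; as parts → IV.2.1.2. Scheduled 26%. Isolde agreement on IV.1.1: IV.2.1.2 not covered; Isolde agreement on IV.2.3.2: IV.2.1.2 not covered. → 26%.
Line C: printing → IV.3; hand-operated → IV.3.4; as parts → IV.3.4.2. Scheduled 15%. Harrowgate agreement on IV.3: not wholly obtained. → 15%.
Line D: printing → IV.3; pneumatic → IV.3.3; new → IV.3.3.2. Scheduled 25%. No special measure applies. → 25%.
Sum: 29% + 26% + 15% + 25% = 95%.

95%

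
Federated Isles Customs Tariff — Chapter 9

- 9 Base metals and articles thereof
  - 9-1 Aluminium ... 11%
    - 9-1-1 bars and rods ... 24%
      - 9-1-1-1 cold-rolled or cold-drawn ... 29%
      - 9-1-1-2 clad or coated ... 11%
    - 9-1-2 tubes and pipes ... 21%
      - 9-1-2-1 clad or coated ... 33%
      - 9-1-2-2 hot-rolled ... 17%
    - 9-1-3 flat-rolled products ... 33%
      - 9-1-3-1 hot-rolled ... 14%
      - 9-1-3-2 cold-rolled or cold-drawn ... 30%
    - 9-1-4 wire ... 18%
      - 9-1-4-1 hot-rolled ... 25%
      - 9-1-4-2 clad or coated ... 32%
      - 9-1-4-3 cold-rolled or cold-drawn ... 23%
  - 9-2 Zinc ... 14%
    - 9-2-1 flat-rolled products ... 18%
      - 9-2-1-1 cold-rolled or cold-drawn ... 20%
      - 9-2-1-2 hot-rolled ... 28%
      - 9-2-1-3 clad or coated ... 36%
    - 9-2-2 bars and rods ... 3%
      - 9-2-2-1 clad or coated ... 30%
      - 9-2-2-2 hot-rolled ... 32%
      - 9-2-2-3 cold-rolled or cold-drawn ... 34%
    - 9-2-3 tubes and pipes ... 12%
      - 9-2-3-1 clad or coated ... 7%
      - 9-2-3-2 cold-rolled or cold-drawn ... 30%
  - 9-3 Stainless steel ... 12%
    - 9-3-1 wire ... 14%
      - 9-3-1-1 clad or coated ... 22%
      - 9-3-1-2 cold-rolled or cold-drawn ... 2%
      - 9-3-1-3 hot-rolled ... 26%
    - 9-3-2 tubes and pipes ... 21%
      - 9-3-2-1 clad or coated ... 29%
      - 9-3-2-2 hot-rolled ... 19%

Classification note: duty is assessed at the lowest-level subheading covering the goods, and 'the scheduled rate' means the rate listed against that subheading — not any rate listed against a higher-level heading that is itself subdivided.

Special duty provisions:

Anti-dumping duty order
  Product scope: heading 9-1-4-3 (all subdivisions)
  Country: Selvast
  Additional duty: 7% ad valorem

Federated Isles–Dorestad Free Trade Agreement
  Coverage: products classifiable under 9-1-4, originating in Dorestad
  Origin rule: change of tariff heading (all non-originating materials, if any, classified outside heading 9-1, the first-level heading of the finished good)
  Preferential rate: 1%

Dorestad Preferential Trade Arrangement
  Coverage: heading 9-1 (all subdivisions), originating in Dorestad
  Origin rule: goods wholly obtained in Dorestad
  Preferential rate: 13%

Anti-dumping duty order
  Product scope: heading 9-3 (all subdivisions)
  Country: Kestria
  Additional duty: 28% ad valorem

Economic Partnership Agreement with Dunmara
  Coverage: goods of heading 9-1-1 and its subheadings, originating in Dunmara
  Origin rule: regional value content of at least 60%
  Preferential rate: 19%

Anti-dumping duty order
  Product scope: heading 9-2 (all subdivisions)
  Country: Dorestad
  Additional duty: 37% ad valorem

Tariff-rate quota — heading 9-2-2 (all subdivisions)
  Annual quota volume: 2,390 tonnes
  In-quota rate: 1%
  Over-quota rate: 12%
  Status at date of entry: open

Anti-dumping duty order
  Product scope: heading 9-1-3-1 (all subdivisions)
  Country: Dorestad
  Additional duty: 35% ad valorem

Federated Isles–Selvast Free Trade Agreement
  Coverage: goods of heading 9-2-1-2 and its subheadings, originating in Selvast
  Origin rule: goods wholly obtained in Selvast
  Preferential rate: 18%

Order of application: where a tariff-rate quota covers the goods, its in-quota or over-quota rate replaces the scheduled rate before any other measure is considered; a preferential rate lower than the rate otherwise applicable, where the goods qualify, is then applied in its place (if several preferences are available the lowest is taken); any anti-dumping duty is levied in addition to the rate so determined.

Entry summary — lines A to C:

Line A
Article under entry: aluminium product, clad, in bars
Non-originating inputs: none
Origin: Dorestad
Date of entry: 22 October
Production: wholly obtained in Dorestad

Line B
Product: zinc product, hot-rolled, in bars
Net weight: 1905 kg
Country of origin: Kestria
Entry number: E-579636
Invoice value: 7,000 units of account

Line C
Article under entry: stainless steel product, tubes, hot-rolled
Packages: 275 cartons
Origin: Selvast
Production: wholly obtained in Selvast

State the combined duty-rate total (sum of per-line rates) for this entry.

Line A: aluminium → 9-1; in bars → 9-1-1; clad → 9-1-1-2. Scheduled 11%. Dorestad agreement on 9-1-4: 9-1-1-2 not covered; Dorestad agreement on 9-1: wholly obtained → 13% available; preference 13% not lower than 11% → no reduction. → 11%.
Line B: zinc → 9-2; in bars → 9-2-2; hot-rolled → 9-2-2-2. Scheduled 32%. quota on 9-2-2 open → in-quota 1%. → 1%.
Line C: stainless steel → 9-3; tubes → 9-3-2; hot-rolled → 9-3-2-2. Scheduled 19%. Selvast agreement on 9-2-1-2: 9-3-2-2 not covered. → 19%.
Sum: 11% + 1% + 19% = 31%.

31%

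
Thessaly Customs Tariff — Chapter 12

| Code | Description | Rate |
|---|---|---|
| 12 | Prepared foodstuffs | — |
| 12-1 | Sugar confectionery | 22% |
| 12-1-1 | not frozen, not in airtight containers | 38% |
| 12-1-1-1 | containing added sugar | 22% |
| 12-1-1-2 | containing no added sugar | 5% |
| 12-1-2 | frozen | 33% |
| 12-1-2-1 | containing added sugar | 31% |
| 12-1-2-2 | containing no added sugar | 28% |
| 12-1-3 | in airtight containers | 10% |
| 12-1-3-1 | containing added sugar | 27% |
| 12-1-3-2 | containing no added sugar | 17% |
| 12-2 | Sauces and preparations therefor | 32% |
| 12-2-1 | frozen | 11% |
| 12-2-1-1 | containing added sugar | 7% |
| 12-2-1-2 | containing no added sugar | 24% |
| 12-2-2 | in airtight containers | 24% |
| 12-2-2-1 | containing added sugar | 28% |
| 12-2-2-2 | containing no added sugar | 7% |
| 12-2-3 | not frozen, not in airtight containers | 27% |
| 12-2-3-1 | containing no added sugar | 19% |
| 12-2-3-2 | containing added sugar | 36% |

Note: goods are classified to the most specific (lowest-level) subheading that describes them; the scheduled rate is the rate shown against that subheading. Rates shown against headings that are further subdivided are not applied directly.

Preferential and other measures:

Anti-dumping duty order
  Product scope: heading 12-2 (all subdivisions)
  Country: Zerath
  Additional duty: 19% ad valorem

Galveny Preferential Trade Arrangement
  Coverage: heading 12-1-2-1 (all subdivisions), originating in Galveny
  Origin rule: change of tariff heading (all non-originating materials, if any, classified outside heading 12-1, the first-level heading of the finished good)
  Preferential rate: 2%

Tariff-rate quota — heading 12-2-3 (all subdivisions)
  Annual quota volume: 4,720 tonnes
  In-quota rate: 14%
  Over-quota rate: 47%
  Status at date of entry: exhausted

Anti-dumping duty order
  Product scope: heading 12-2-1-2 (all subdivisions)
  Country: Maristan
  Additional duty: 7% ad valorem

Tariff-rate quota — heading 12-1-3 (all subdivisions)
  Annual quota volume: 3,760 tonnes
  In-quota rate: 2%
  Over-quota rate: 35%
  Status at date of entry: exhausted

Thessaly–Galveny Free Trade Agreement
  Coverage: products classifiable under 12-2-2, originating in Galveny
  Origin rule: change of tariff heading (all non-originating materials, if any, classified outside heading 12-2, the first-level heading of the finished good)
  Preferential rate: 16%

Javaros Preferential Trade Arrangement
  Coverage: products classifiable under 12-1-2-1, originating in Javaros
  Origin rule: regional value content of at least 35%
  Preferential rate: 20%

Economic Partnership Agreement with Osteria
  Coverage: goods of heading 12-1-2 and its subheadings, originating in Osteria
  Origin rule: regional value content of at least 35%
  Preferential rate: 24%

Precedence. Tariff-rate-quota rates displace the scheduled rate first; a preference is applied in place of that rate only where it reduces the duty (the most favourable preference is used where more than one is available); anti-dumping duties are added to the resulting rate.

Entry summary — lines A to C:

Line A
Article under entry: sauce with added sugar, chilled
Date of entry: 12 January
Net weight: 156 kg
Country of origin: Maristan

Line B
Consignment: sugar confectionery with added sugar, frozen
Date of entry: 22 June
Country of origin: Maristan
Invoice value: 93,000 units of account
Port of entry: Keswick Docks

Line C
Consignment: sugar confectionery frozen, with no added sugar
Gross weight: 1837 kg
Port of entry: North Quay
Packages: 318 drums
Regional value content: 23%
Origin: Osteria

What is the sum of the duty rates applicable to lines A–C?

Line A: sauce → 12-2; chilled → 12-2-3; with added sugar → 12-2-3-2. Scheduled 36%. quota on 12-2-3 exhausted → over-quota 47%. → 47%.
Line B: sugar confectionery → 12-1; frozen → 12-1-2; with added sugar → 12-1-2-1. Scheduled 31%. No special measure applies. → 31%.
Line C: sugar confectionery → 12-1; frozen → 12-1-2; with no added sugar → 12-1-2-2. Scheduled 28%. Osteria agreement on 12-1-2: RVC < 35%. → 28%.
Sum: 47% + 31% + 28% = 106%.

106%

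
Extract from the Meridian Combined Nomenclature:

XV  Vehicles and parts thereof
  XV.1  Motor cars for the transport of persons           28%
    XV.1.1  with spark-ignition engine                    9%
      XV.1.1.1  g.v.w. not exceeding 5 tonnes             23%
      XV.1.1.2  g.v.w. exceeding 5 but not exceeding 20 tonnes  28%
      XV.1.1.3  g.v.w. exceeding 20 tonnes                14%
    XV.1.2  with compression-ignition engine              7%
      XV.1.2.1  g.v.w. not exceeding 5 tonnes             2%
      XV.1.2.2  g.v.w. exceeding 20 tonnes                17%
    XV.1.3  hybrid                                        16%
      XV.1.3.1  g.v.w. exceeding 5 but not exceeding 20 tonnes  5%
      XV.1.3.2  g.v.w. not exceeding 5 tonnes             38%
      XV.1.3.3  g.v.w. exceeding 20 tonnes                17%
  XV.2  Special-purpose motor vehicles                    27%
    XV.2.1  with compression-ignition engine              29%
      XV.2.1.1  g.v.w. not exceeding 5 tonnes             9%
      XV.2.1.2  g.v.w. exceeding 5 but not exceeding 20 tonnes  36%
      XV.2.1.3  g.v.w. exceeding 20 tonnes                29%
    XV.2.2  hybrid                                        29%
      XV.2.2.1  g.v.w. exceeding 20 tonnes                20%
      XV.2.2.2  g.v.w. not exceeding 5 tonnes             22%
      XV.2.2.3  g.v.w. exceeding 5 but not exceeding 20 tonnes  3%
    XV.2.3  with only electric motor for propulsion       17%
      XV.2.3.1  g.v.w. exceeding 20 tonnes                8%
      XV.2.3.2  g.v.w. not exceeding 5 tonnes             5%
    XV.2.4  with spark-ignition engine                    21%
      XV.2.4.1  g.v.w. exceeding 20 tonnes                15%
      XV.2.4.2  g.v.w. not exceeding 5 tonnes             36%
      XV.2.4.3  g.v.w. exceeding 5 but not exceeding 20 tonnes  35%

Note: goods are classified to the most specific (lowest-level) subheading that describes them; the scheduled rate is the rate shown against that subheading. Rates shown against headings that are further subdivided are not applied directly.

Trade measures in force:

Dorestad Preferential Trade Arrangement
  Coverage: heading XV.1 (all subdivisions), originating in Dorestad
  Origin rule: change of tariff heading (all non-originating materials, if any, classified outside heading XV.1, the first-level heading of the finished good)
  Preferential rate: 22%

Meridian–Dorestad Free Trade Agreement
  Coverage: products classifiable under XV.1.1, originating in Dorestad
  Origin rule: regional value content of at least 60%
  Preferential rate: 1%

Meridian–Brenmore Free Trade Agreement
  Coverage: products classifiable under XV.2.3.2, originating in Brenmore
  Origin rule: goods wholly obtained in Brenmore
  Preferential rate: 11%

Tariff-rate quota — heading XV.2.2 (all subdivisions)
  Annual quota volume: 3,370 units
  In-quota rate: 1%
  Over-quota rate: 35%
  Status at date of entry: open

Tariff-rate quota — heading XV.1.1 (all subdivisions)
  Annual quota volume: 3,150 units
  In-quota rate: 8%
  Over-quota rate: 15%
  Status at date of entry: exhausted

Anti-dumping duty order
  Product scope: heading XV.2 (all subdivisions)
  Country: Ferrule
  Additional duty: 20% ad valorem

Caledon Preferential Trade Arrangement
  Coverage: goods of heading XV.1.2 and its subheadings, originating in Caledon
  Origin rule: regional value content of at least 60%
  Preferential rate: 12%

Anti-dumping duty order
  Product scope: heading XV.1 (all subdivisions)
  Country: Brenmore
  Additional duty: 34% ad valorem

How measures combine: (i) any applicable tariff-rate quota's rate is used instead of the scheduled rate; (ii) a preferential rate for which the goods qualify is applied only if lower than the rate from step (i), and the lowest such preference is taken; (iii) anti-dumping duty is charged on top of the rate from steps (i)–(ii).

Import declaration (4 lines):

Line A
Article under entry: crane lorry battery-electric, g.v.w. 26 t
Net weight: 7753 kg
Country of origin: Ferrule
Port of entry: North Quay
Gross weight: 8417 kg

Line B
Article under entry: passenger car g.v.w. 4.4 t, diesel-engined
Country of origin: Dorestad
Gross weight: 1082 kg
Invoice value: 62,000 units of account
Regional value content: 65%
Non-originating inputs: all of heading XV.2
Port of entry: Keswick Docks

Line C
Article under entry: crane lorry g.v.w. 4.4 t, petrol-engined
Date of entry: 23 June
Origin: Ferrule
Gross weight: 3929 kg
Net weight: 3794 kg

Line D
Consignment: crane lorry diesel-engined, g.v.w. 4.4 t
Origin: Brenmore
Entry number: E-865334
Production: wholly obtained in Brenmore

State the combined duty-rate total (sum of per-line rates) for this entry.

Line A: crane lorry → XV.2; battery-electric → XV.2.3; g.v.w. 26 t → XV.2.3.1. Scheduled 8%. anti-dumping (Ferrule, XV.2): +20%; total 8% + 20% = 28%. → 28%.
Line B: passenger car → XV.1; diesel-engined → XV.1.2; g.v.w. 4.4 t → XV.1.2.1. Scheduled 2%. Dorestad agreement on XV.1: CTH met → 22% available; Dorestad agreement on XV.1.1: XV.1.2.1 not covered; preference 22% not lower than 2% → no reduction. → 2%.
Line C: crane lorry → XV.2; petrol-engined → XV.2.4; g.v.w. 4.4 t → XV.2.4.2. Scheduled 36%. anti-dumping (Ferrule, XV.2): +20%; total 36% + 20% = 56%. → 56%.
Line D: crane lorry → XV.2; diesel-engined → XV.2.1; g.v.w. 4.4 t → XV.2.1.1. Scheduled 9%. Brenmore agreement on XV.2.3.2: XV.2.1.1 not covered. → 9%.
Sum: 28% + 2% + 56% + 9% = 95%.

95%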